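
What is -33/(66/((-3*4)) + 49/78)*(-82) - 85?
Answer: -60842/95 ≈ -640.44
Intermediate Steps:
-33/(66/((-3*4)) + 49/78)*(-82) - 85 = -33/(66/(-12) + 49*(1/78))*(-82) - 85 = -33/(66*(-1/12) + 49/78)*(-82) - 85 = -33/(-11/2 + 49/78)*(-82) - 85 = -33/(-190/39)*(-82) - 85 = -33*(-39/190)*(-82) - 85 = (1287/190)*(-82) - 85 = -52767/95 - 85 = -60842/95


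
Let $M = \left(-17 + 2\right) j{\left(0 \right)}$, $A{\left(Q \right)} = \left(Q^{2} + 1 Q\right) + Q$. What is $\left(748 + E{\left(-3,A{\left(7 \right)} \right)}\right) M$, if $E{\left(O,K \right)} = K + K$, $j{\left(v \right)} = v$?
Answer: $0$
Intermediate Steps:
$A{\left(Q \right)} = Q^{2} + 2 Q$ ($A{\left(Q \right)} = \left(Q^{2} + Q\right) + Q = \left(Q + Q^{2}\right) + Q = Q^{2} + 2 Q$)
$E{\left(O,K \right)} = 2 K$
$M = 0$ ($M = \left(-17 + 2\right) 0 = \left(-15\right) 0 = 0$)
$\left(748 + E{\left(-3,A{\left(7 \right)} \right)}\right) M = \left(748 + 2 \cdot 7 \left(2 + 7\right)\right) 0 = \left(748 + 2 \cdot 7 \cdot 9\right) 0 = \left(748 + 2 \cdot 63\right) 0 = \left(748 + 126\right) 0 = 874 \cdot 0 = 0$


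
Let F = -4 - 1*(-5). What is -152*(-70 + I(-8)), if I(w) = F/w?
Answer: 10659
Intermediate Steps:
F = 1 (F = -4 + 5 = 1)
I(w) = 1/w
-152*(-70 + I(-8)) = -152*(-70 + 1/(-8)) = -152*(-70 - ⅛) = -152*(-561/8) = 10659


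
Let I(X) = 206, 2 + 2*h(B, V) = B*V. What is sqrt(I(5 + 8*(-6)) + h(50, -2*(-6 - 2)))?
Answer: 11*sqrt(5) ≈ 24.597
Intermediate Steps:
h(B, V) = -1 + B*V/2 (h(B, V) = -1 + (B*V)/2 = -1 + B*V/2)
sqrt(I(5 + 8*(-6)) + h(50, -2*(-6 - 2))) = sqrt(206 + (-1 + (1/2)*50*(-2*(-6 - 2)))) = sqrt(206 + (-1 + (1/2)*50*(-2*(-8)))) = sqrt(206 + (-1 + (1/2)*50*16)) = sqrt(206 + (-1 + 400)) = sqrt(206 + 399) = sqrt(605) = 11*sqrt(5)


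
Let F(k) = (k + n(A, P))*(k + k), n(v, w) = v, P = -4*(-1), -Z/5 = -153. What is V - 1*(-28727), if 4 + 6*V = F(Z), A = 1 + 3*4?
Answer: 681349/3 ≈ 2.2712e+5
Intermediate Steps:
Z = 765 (Z = -5*(-153) = 765)
P = 4
A = 13 (A = 1 + 12 = 13)
F(k) = 2*k*(13 + k) (F(k) = (k + 13)*(k + k) = (13 + k)*(2*k) = 2*k*(13 + k))
V = 595168/3 (V = -⅔ + (2*765*(13 + 765))/6 = -⅔ + (2*765*778)/6 = -⅔ + (⅙)*1190340 = -⅔ + 198390 = 595168/3 ≈ 1.9839e+5)
V - 1*(-28727) = 595168/3 - 1*(-28727) = 595168/3 + 28727 = 681349/3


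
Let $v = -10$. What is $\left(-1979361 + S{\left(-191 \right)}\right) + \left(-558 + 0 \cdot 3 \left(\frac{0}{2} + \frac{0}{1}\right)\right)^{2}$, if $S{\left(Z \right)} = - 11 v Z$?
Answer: $-1689007$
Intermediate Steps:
$S{\left(Z \right)} = 110 Z$ ($S{\left(Z \right)} = \left(-11\right) \left(-10\right) Z = 110 Z$)
$\left(-1979361 + S{\left(-191 \right)}\right) + \left(-558 + 0 \cdot 3 \left(\frac{0}{2} + \frac{0}{1}\right)\right)^{2} = \left(-1979361 + 110 \left(-191\right)\right) + \left(-558 + 0 \cdot 3 \left(\frac{0}{2} + \frac{0}{1}\right)\right)^{2} = \left(-1979361 - 21010\right) + \left(-558 + 0 \left(0 \cdot \frac{1}{2} + 0 \cdot 1\right)\right)^{2} = -2000371 + \left(-558 + 0 \left(0 + 0\right)\right)^{2} = -2000371 + \left(-558 + 0 \cdot 0\right)^{2} = -2000371 + \left(-558 + 0\right)^{2} = -2000371 + \left(-558\right)^{2} = -2000371 + 311364 = -1689007$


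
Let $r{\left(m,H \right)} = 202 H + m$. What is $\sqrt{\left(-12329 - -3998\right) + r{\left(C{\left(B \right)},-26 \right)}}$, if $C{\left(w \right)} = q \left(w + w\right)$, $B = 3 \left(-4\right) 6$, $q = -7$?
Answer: $5 i \sqrt{503} \approx 112.14 i$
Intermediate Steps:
$B = -72$ ($B = \left(-12\right) 6 = -72$)
$C{\left(w \right)} = - 14 w$ ($C{\left(w \right)} = - 7 \left(w + w\right) = - 7 \cdot 2 w = - 14 w$)
$r{\left(m,H \right)} = m + 202 H$
$\sqrt{\left(-12329 - -3998\right) + r{\left(C{\left(B \right)},-26 \right)}} = \sqrt{\left(-12329 - -3998\right) + \left(\left(-14\right) \left(-72\right) + 202 \left(-26\right)\right)} = \sqrt{\left(-12329 + 3998\right) + \left(1008 - 5252\right)} = \sqrt{-8331 - 4244} = \sqrt{-12575} = 5 i \sqrt{503}$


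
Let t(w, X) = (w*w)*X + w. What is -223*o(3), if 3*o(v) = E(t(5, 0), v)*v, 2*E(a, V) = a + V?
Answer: -892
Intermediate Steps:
t(w, X) = w + X*w**2 (t(w, X) = w**2*X + w = X*w**2 + w = w + X*w**2)
E(a, V) = V/2 + a/2 (E(a, V) = (a + V)/2 = (V + a)/2 = V/2 + a/2)
o(v) = v*(5/2 + v/2)/3 (o(v) = ((v/2 + (5*(1 + 0*5))/2)*v)/3 = ((v/2 + (5*(1 + 0))/2)*v)/3 = ((v/2 + (5*1)/2)*v)/3 = ((v/2 + (1/2)*5)*v)/3 = ((v/2 + 5/2)*v)/3 = ((5/2 + v/2)*v)/3 = (v*(5/2 + v/2))/3 = v*(5/2 + v/2)/3)
-223*o(3) = -223*3*(5 + 3)/6 = -223*3*8/6 = -223*4 = -892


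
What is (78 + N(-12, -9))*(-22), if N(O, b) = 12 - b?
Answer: -2178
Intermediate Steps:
(78 + N(-12, -9))*(-22) = (78 + (12 - 1*(-9)))*(-22) = (78 + (12 + 9))*(-22) = (78 + 21)*(-22) = 99*(-22) = -2178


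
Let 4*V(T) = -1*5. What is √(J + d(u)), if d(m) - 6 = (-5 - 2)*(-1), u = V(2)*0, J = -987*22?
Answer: I*√21701 ≈ 147.31*I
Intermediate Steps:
V(T) = -5/4 (V(T) = (-1*5)/4 = (¼)*(-5) = -5/4)
J = -21714
u = 0 (u = -5/4*0 = 0)
d(m) = 13 (d(m) = 6 + (-5 - 2)*(-1) = 6 - 7*(-1) = 6 + 7 = 13)
√(J + d(u)) = √(-21714 + 13) = √(-21701) = I*√21701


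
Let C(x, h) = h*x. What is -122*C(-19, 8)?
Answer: 18544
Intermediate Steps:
-122*C(-19, 8) = -976*(-19) = -122*(-152) = 18544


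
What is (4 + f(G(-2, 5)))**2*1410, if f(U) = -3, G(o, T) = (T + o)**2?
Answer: 1410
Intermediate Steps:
(4 + f(G(-2, 5)))**2*1410 = (4 - 3)**2*1410 = 1**2*1410 = 1*1410 = 1410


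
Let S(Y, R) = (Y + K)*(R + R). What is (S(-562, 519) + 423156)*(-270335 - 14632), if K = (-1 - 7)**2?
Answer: 26720785656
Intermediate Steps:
K = 64 (K = (-8)**2 = 64)
S(Y, R) = 2*R*(64 + Y) (S(Y, R) = (Y + 64)*(R + R) = (64 + Y)*(2*R) = 2*R*(64 + Y))
(S(-562, 519) + 423156)*(-270335 - 14632) = (2*519*(64 - 562) + 423156)*(-270335 - 14632) = (2*519*(-498) + 423156)*(-284967) = (-516924 + 423156)*(-284967) = -93768*(-284967) = 26720785656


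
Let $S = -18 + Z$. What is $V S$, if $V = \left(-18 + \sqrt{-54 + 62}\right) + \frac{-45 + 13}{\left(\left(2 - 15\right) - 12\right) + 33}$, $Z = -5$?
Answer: $506 - 46 \sqrt{2} \approx 440.95$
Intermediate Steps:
$S = -23$ ($S = -18 - 5 = -23$)
$V = -22 + 2 \sqrt{2}$ ($V = \left(-18 + \sqrt{8}\right) - \frac{32}{\left(-13 - 12\right) + 33} = \left(-18 + 2 \sqrt{2}\right) - \frac{32}{-25 + 33} = \left(-18 + 2 \sqrt{2}\right) - \frac{32}{8} = \left(-18 + 2 \sqrt{2}\right) - 4 = -22 + 2 \sqrt{2} \approx -19.172$)
$V S = \left(-22 + 2 \sqrt{2}\right) \left(-23\right) = 506 - 46 \sqrt{2}$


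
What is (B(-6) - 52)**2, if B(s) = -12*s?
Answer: 400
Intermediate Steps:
(B(-6) - 52)**2 = (-12*(-6) - 52)**2 = (72 - 52)**2 = 20**2 = 400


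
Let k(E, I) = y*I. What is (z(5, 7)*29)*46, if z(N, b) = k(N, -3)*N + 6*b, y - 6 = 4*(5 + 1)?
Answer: -544272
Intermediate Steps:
y = 30 (y = 6 + 4*(5 + 1) = 6 + 4*6 = 6 + 24 = 30)
k(E, I) = 30*I
z(N, b) = -90*N + 6*b (z(N, b) = (30*(-3))*N + 6*b = -90*N + 6*b)
(z(5, 7)*29)*46 = ((-90*5 + 6*7)*29)*46 = ((-450 + 42)*29)*46 = -408*29*46 = -11832*46 = -544272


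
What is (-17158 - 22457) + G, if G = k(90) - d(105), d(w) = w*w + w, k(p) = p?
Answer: -50655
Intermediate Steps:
d(w) = w + w² (d(w) = w² + w = w + w²)
G = -11040 (G = 90 - 105*(1 + 105) = 90 - 105*106 = 90 - 1*11130 = 90 - 11130 = -11040)
(-17158 - 22457) + G = (-17158 - 22457) - 11040 = -39615 - 11040 = -50655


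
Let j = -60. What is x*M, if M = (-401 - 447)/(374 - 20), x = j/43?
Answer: 8480/2537 ≈ 3.3425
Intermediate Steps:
x = -60/43 ≈ -1.3953
M = -424/177 (M = -848/354 = -848*1/354 = -424/177 ≈ -2.3955)
x*M = -60/43*(-424/177) = 8480/2537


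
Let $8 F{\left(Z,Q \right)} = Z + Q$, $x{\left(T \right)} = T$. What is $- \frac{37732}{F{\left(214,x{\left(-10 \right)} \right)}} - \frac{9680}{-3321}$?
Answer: $- \frac{83374088}{56457} \approx -1476.8$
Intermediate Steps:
$F{\left(Z,Q \right)} = \frac{Q}{8} + \frac{Z}{8}$ ($F{\left(Z,Q \right)} = \frac{Z + Q}{8} = \frac{Q + Z}{8} = \frac{Q}{8} + \frac{Z}{8}$)
$- \frac{37732}{F{\left(214,x{\left(-10 \right)} \right)}} - \frac{9680}{-3321} = - \frac{37732}{\frac{1}{8} \left(-10\right) + \frac{1}{8} \cdot 214} - \frac{9680}{-3321} = - \frac{37732}{- \frac{5}{4} + \frac{107}{4}} - - \frac{9680}{3321} = - \frac{37732}{\frac{51}{2}} + \frac{9680}{3321} = \left(-37732\right) \frac{2}{51} + \frac{9680}{3321} = - \frac{75464}{51} + \frac{9680}{3321} = - \frac{83374088}{56457}$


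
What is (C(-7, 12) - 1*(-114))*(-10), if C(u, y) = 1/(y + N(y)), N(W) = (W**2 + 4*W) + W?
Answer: -123125/108 ≈ -1140.0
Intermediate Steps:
N(W) = W**2 + 5*W
C(u, y) = 1/(y + y*(5 + y))
(C(-7, 12) - 1*(-114))*(-10) = (1/(12*(6 + 12)) - 1*(-114))*(-10) = ((1/12)/18 + 114)*(-10) = ((1/12)*(1/18) + 114)*(-10) = (1/216 + 114)*(-10) = (24625/216)*(-10) = -123125/108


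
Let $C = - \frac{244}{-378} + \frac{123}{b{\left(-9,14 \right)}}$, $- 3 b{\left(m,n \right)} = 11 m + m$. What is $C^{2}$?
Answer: $\frac{9431041}{571536} \approx 16.501$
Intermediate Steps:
$b{\left(m,n \right)} = - 4 m$ ($b{\left(m,n \right)} = - \frac{11 m + m}{3} = - \frac{12 m}{3} = - 4 m$)
$C = \frac{3071}{756}$ ($C = - \frac{244}{-378} + \frac{123}{\left(-4\right) \left(-9\right)} = \left(-244\right) \left(- \frac{1}{378}\right) + \frac{123}{36} = \frac{122}{189} + 123 \cdot \frac{1}{36} = \frac{122}{189} + \frac{41}{12} = \frac{3071}{756} \approx 4.0622$)
$C^{2} = \left(\frac{3071}{756}\right)^{2} = \frac{9431041}{571536}$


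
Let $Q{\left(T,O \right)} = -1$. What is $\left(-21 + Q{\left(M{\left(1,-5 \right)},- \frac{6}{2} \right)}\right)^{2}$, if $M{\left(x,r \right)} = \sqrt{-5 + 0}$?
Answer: $484$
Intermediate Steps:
$M{\left(x,r \right)} = i \sqrt{5}$ ($M{\left(x,r \right)} = \sqrt{-5} = i \sqrt{5}$)
$\left(-21 + Q{\left(M{\left(1,-5 \right)},- \frac{6}{2} \right)}\right)^{2} = \left(-21 - 1\right)^{2} = \left(-22\right)^{2} = 484$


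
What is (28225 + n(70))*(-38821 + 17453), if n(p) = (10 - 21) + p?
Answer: -604372512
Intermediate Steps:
n(p) = -11 + p
(28225 + n(70))*(-38821 + 17453) = (28225 + (-11 + 70))*(-38821 + 17453) = (28225 + 59)*(-21368) = 28284*(-21368) = -604372512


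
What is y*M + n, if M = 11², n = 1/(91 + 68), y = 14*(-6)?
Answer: -1616075/159 ≈ -10164.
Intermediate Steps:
y = -84
n = 1/159 ≈ 0.0062893
M = 121
y*M + n = -84*121 + 1/159 = -10164 + 1/159 = -1616075/159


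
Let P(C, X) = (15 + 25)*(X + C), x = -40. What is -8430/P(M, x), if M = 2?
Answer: 843/152 ≈ 5.5461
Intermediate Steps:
P(C, X) = 40*C + 40*X (P(C, X) = 40*(C + X) = 40*C + 40*X)
-8430/P(M, x) = -8430/(40*2 + 40*(-40)) = -8430/(80 - 1600) = -8430/(-1520) = -8430*(-1/1520) = 843/152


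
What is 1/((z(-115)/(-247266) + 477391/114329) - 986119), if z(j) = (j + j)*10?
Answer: -14134837257/13938572428275730 ≈ -1.0141e-6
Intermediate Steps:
z(j) = 20*j (z(j) = (2*j)*10 = 20*j)
1/((z(-115)/(-247266) + 477391/114329) - 986119) = 1/(((20*(-115))/(-247266) + 477391/114329) - 986119) = 1/((-2300*(-1/247266) + 477391*(1/114329)) - 986119) = 1/((1150/123633 + 477391/114329) - 986119) = 1/(59152759853/14134837257 - 986119) = 1/(-13938572428275730/14134837257) = -14134837257/13938572428275730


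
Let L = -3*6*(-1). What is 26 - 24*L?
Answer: -406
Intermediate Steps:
L = 18 (L = -18*(-1) = 18)
26 - 24*L = 26 - 24*18 = 26 - 432 = -406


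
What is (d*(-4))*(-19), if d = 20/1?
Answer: 1520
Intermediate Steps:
d = 20 (d = 20*1 = 20)
(d*(-4))*(-19) = (20*(-4))*(-19) = -80*(-19) = 1520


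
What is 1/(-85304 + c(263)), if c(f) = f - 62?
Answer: -1/85103 ≈ -1.1750e-5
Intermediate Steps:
c(f) = -62 + f
1/(-85304 + c(263)) = 1/(-85304 + (-62 + 263)) = 1/(-85304 + 201) = 1/(-85103) = -1/85103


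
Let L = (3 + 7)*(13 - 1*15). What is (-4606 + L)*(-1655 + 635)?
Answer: 4718520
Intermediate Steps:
L = -20 (L = 10*(13 - 15) = 10*(-2) = -20)
(-4606 + L)*(-1655 + 635) = (-4606 - 20)*(-1655 + 635) = -4626*(-1020) = 4718520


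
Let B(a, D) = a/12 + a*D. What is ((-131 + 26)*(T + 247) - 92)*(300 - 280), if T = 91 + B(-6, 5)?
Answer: -647590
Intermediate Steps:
B(a, D) = a/12 + D*a
T = 121/2 (T = 91 - 6*(1/12 + 5) = 91 - 6*61/12 = 91 - 61/2 = 121/2 ≈ 60.500)
((-131 + 26)*(T + 247) - 92)*(300 - 280) = ((-131 + 26)*(121/2 + 247) - 92)*(300 - 280) = (-105*615/2 - 92)*20 = (-64575/2 - 92)*20 = -64759/2*20 = -647590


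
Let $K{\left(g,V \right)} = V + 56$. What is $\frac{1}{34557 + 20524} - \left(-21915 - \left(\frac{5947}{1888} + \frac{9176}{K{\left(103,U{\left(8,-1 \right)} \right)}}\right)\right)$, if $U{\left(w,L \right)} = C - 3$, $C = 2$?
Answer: $\frac{126317531321653}{5719611040} \approx 22085.0$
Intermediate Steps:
$U{\left(w,L \right)} = -1$ ($U{\left(w,L \right)} = 2 - 3 = -1$)
$K{\left(g,V \right)} = 56 + V$
$\frac{1}{34557 + 20524} - \left(-21915 - \left(\frac{5947}{1888} + \frac{9176}{K{\left(103,U{\left(8,-1 \right)} \right)}}\right)\right) = \frac{1}{34557 + 20524} - \left(-21915 - \left(\frac{5947}{1888} + \frac{9176}{56 - 1}\right)\right) = \frac{1}{55081} - \left(-21915 - \left(\frac{5947}{1888} + \frac{9176}{55}\right)\right) = \frac{1}{55081} - \left(-21915 - \frac{17651373}{103840}\right) = \frac{1}{55081} - - \frac{2293304973}{103840} = \frac{1}{55081} + \frac{2293304973}{103840} = \frac{126317531321653}{5719611040}$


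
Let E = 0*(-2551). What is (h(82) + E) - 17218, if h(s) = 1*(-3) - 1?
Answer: -17222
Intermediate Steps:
h(s) = -4 (h(s) = -3 - 1 = -4)
E = 0
(h(82) + E) - 17218 = (-4 + 0) - 17218 = -4 - 17218 = -17222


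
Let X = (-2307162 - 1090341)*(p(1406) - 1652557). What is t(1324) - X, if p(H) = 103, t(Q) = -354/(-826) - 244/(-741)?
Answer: -29120945769787763/5187 ≈ -5.6142e+12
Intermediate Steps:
t(Q) = 3931/5187 (t(Q) = -354*(-1/826) - 244*(-1/741) = 3/7 + 244/741 = 3931/5187)
X = 5614217422362 (X = (-2307162 - 1090341)*(103 - 1652557) = -3397503*(-1652454) = 5614217422362)
t(1324) - X = 3931/5187 - 1*5614217422362 = 3931/5187 - 5614217422362 = -29120945769787763/5187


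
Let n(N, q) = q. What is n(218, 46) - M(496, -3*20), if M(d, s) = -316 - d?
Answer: 858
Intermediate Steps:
n(218, 46) - M(496, -3*20) = 46 - (-316 - 1*496) = 46 - (-316 - 496) = 46 - 1*(-812) = 46 + 812 = 858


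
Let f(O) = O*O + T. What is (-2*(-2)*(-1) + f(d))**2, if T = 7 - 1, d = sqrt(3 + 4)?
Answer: 81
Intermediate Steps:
d = sqrt(7) ≈ 2.6458
T = 6
f(O) = 6 + O**2 (f(O) = O*O + 6 = O**2 + 6 = 6 + O**2)
(-2*(-2)*(-1) + f(d))**2 = (-2*(-2)*(-1) + (6 + (sqrt(7))**2))**2 = (4*(-1) + (6 + 7))**2 = (-4 + 13)**2 = 9**2 = 81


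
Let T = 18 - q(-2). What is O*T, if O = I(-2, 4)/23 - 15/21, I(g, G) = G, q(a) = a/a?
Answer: -1479/161 ≈ -9.1863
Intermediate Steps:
q(a) = 1
T = 17 (T = 18 - 1*1 = 18 - 1 = 17)
O = -87/161 (O = 4/23 - 15/21 = 4*(1/23) - 15*1/21 = 4/23 - 5/7 = -87/161 ≈ -0.54037)
O*T = -87/161*17 = -1479/161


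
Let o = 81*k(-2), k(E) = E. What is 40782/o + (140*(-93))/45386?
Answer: -154420091/612711 ≈ -252.03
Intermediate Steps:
o = -162 (o = 81*(-2) = -162)
40782/o + (140*(-93))/45386 = 40782/(-162) + (140*(-93))/45386 = 40782*(-1/162) - 13020*1/45386 = -6797/27 - 6510/22693 = -154420091/612711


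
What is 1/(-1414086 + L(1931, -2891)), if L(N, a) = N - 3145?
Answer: -1/1415300 ≈ -7.0656e-7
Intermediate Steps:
L(N, a) = -3145 + N
1/(-1414086 + L(1931, -2891)) = 1/(-1414086 + (-3145 + 1931)) = 1/(-1414086 - 1214) = 1/(-1415300) = -1/1415300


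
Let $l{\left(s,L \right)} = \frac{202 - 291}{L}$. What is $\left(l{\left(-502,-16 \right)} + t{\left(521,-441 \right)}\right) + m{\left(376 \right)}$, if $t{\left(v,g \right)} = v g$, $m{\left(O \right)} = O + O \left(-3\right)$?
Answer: $- \frac{3688119}{16} \approx -2.3051 \cdot 10^{5}$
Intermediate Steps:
$l{\left(s,L \right)} = - \frac{89}{L}$
$m{\left(O \right)} = - 2 O$ ($m{\left(O \right)} = O - 3 O = - 2 O$)
$t{\left(v,g \right)} = g v$
$\left(l{\left(-502,-16 \right)} + t{\left(521,-441 \right)}\right) + m{\left(376 \right)} = \left(- \frac{89}{-16} - 229761\right) - 752 = \left(\left(-89\right) \left(- \frac{1}{16}\right) - 229761\right) - 752 = \left(\frac{89}{16} - 229761\right) - 752 = - \frac{3676087}{16} - 752 = - \frac{3688119}{16}$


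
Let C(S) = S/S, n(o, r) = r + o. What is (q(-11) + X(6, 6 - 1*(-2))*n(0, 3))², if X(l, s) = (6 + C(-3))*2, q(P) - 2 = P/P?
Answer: 2025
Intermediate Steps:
n(o, r) = o + r
q(P) = 3 (q(P) = 2 + P/P = 2 + 1 = 3)
C(S) = 1
X(l, s) = 14 (X(l, s) = (6 + 1)*2 = 7*2 = 14)
(q(-11) + X(6, 6 - 1*(-2))*n(0, 3))² = (3 + 14*(0 + 3))² = (3 + 14*3)² = (3 + 42)² = 45² = 2025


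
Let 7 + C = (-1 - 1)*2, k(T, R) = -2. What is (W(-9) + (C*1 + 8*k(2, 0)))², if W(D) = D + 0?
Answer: 1296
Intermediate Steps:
W(D) = D
C = -11 (C = -7 + (-1 - 1)*2 = -7 - 2*2 = -7 - 4 = -11)
(W(-9) + (C*1 + 8*k(2, 0)))² = (-9 + (-11*1 + 8*(-2)))² = (-9 + (-11 - 16))² = (-9 - 27)² = (-36)² = 1296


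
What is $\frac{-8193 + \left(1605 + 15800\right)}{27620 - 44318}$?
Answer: $- \frac{4606}{8349} \approx -0.55168$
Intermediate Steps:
$\frac{-8193 + \left(1605 + 15800\right)}{27620 - 44318} = \frac{-8193 + 17405}{-16698} = 9212 \left(- \frac{1}{16698}\right) = - \frac{4606}{8349}$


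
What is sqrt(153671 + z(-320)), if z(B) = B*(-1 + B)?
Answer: sqrt(256391) ≈ 506.35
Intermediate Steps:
sqrt(153671 + z(-320)) = sqrt(153671 - 320*(-1 - 320)) = sqrt(153671 - 320*(-321)) = sqrt(153671 + 102720) = sqrt(256391)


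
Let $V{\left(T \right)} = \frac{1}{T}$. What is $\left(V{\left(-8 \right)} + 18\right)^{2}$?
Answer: $\frac{20449}{64} \approx 319.52$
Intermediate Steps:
$\left(V{\left(-8 \right)} + 18\right)^{2} = \left(\frac{1}{-8} + 18\right)^{2} = \left(- \frac{1}{8} + 18\right)^{2} = \left(\frac{143}{8}\right)^{2} = \frac{20449}{64}$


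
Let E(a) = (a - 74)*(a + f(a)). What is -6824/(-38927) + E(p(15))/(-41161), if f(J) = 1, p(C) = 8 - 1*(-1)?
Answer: 306185214/1602274247 ≈ 0.19109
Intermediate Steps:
p(C) = 9 (p(C) = 8 + 1 = 9)
E(a) = (1 + a)*(-74 + a) (E(a) = (a - 74)*(a + 1) = (-74 + a)*(1 + a) = (1 + a)*(-74 + a))
-6824/(-38927) + E(p(15))/(-41161) = -6824/(-38927) + (-74 + 9² - 73*9)/(-41161) = -6824*(-1/38927) + (-74 + 81 - 657)*(-1/41161) = 6824/38927 - 650*(-1/41161) = 6824/38927 + 650/41161 = 306185214/1602274247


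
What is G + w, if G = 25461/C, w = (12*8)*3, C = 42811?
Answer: 12355029/42811 ≈ 288.59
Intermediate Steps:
w = 288 (w = 96*3 = 288)
G = 25461/42811 ≈ 0.59473
G + w = 25461/42811 + 288 = 12355029/42811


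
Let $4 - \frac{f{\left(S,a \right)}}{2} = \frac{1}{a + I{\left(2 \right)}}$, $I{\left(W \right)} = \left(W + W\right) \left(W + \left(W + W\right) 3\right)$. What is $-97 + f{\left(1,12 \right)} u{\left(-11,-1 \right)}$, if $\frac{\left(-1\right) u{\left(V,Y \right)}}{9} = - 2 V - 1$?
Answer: $- \frac{54517}{34} \approx -1603.4$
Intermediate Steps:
$u{\left(V,Y \right)} = 9 + 18 V$ ($u{\left(V,Y \right)} = - 9 \left(- 2 V - 1\right) = - 9 \left(-1 - 2 V\right) = 9 + 18 V$)
$I{\left(W \right)} = 14 W^{2}$ ($I{\left(W \right)} = 2 W \left(W + 2 W 3\right) = 2 W \left(W + 6 W\right) = 2 W 7 W = 14 W^{2}$)
$f{\left(S,a \right)} = 8 - \frac{2}{56 + a}$ ($f{\left(S,a \right)} = 8 - \frac{2}{a + 14 \cdot 2^{2}} = 8 - \frac{2}{a + 14 \cdot 4} = 8 - \frac{2}{a + 56} = 8 - \frac{2}{56 + a}$)
$-97 + f{\left(1,12 \right)} u{\left(-11,-1 \right)} = -97 + \frac{2 \left(223 + 4 \cdot 12\right)}{56 + 12} \left(9 + 18 \left(-11\right)\right) = -97 + \frac{2 \left(223 + 48\right)}{68} \left(9 - 198\right) = -97 + 2 \cdot \frac{1}{68} \cdot 271 \left(-189\right) = -97 + \frac{271}{34} \left(-189\right) = -97 - \frac{51219}{34} = - \frac{54517}{34}$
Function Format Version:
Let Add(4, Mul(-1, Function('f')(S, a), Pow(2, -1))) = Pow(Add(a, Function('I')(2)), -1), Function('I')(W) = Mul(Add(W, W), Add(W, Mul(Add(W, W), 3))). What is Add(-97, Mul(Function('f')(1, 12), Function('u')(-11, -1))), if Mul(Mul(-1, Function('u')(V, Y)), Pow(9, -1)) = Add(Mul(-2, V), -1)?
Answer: Rational(-54517, 34) ≈ -1603.4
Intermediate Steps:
Function('u')(V, Y) = Add(9, Mul(18, V)) (Function('u')(V, Y) = Mul(-9, Add(Mul(-2, V), -1)) = Mul(-9, Add(-1, Mul(-2, V))) = Add(9, Mul(18, V)))
Function('I')(W) = Mul(14, Pow(W, 2)) (Function('I')(W) = Mul(Mul(2, W), Add(W, Mul(Mul(2, W), 3))) = Mul(Mul(2, W), Add(W, Mul(6, W))) = Mul(Mul(2, W), Mul(7, W)) = Mul(14, Pow(W, 2)))
Function('f')(S, a) = Add(8, Mul(-2, Pow(Add(56, a), -1))) (Function('f')(S, a) = Add(8, Mul(-2, Pow(Add(a, Mul(14, Pow(2, 2))), -1))) = Add(8, Mul(-2, Pow(Add(a, Mul(14, 4)), -1))) = Add(8, Mul(-2, Pow(Add(a, 56), -1))) = Add(8, Mul(-2, Pow(Add(56, a), -1))))
Add(-97, Mul(Function('f')(1, 12), Function('u')(-11, -1))) = Add(-97, Mul(Mul(2, Pow(Add(56, 12), -1), Add(223, Mul(4, 12))), Add(9, Mul(18, -11)))) = Add(-97, Mul(Mul(2, Pow(68, -1), Add(223, 48)), Add(9, -198))) = Add(-97, Mul(Mul(2, Rational(1, 68), 271), -189)) = Add(-97, Mul(Rational(271, 34), -189)) = Add(-97, Rational(-51219, 34)) = Rational(-54517, 34)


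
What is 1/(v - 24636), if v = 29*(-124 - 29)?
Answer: -1/29073 ≈ -3.4396e-5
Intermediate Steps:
v = -4437 (v = 29*(-153) = -4437)
1/(v - 24636) = 1/(-4437 - 24636) = 1/(-29073) = -1/29073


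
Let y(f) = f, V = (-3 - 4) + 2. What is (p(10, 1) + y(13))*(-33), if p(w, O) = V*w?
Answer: 1221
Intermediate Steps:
V = -5 (V = -7 + 2 = -5)
p(w, O) = -5*w
(p(10, 1) + y(13))*(-33) = (-5*10 + 13)*(-33) = (-50 + 13)*(-33) = -37*(-33) = 1221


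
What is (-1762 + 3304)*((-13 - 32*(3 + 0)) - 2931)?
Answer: -4687680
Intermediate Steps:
(-1762 + 3304)*((-13 - 32*(3 + 0)) - 2931) = 1542*((-13 - 32*3) - 2931) = 1542*((-13 - 8*12) - 2931) = 1542*((-13 - 96) - 2931) = 1542*(-109 - 2931) = 1542*(-3040) = -4687680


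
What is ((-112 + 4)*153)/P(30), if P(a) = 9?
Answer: -1836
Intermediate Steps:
((-112 + 4)*153)/P(30) = ((-112 + 4)*153)/9 = -108*153*(⅑) = -16524*⅑ = -1836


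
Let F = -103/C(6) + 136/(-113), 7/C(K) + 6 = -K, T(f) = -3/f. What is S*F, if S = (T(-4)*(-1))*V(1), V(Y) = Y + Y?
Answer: -208074/791 ≈ -263.05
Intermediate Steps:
V(Y) = 2*Y
S = -3/2 (S = (-3/(-4)*(-1))*(2*1) = (-3*(-1/4)*(-1))*2 = ((3/4)*(-1))*2 = -3/4*2 = -3/2 ≈ -1.5000)
C(K) = 7/(-6 - K)
F = 138716/791 (F = -103/((-7/(6 + 6))) + 136/(-113) = -103/((-7/12)) + 136*(-1/113) = -103/((-7*1/12)) - 136/113 = -103/(-7/12) - 136/113 = -103*(-12/7) - 136/113 = 1236/7 - 136/113 = 138716/791 ≈ 175.37)
S*F = -3/2*138716/791 = -208074/791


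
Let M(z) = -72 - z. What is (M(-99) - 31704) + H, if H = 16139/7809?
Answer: -247349554/7809 ≈ -31675.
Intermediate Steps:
H = 16139/7809 (H = 16139*(1/7809) = 16139/7809 ≈ 2.0667)
(M(-99) - 31704) + H = ((-72 - 1*(-99)) - 31704) + 16139/7809 = ((-72 + 99) - 31704) + 16139/7809 = (27 - 31704) + 16139/7809 = -31677 + 16139/7809 = -247349554/7809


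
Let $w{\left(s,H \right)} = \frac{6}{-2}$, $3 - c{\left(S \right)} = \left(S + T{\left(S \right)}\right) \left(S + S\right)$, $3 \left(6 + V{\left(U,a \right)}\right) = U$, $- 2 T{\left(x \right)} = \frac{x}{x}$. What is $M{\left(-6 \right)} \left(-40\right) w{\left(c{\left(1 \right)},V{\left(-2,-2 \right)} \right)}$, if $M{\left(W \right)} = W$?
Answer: $-720$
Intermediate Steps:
$T{\left(x \right)} = - \frac{1}{2}$ ($T{\left(x \right)} = - \frac{x \frac{1}{x}}{2} = \left(- \frac{1}{2}\right) 1 = - \frac{1}{2}$)
$V{\left(U,a \right)} = -6 + \frac{U}{3}$
$c{\left(S \right)} = 3 - 2 S \left(- \frac{1}{2} + S\right)$ ($c{\left(S \right)} = 3 - \left(S - \frac{1}{2}\right) \left(S + S\right) = 3 - \left(- \frac{1}{2} + S\right) 2 S = 3 - 2 S \left(- \frac{1}{2} + S\right)$)
$w{\left(s,H \right)} = -3$ ($w{\left(s,H \right)} = 6 \left(- \frac{1}{2}\right) = -3$)
$M{\left(-6 \right)} \left(-40\right) w{\left(c{\left(1 \right)},V{\left(-2,-2 \right)} \right)} = \left(-6\right) \left(-40\right) \left(-3\right) = 240 \left(-3\right) = -720$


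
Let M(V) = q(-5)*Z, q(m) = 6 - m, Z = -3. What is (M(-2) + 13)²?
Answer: 400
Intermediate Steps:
M(V) = -33 (M(V) = (6 - 1*(-5))*(-3) = (6 + 5)*(-3) = 11*(-3) = -33)
(M(-2) + 13)² = (-33 + 13)² = (-20)² = 400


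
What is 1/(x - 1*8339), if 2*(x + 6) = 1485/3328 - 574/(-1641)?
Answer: -10922496/91143881963 ≈ -0.00011984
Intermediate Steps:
x = -61187819/10922496 (x = -6 + (1485/3328 - 574/(-1641))/2 = -6 + (1485*(1/3328) - 574*(-1/1641))/2 = -6 + (1485/3328 + 574/1641)/2 = -6 + (1/2)*(4347157/5461248) = -6 + 4347157/10922496 = -61187819/10922496 ≈ -5.6020)
1/(x - 1*8339) = 1/(-61187819/10922496 - 1*8339) = 1/(-61187819/10922496 - 8339) = 1/(-91143881963/10922496) = -10922496/91143881963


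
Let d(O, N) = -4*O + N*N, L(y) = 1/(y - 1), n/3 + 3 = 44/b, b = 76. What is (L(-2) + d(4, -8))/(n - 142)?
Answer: -2717/8508 ≈ -0.31935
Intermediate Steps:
n = -138/19 (n = -9 + 3*(44/76) = -9 + 3*(44*(1/76)) = -9 + 3*(11/19) = -9 + 33/19 = -138/19 ≈ -7.2632)
L(y) = 1/(-1 + y)
d(O, N) = N**2 - 4*O (d(O, N) = -4*O + N**2 = N**2 - 4*O)
(L(-2) + d(4, -8))/(n - 142) = (1/(-1 - 2) + ((-8)**2 - 4*4))/(-138/19 - 142) = (1/(-3) + (64 - 16))/(-2836/19) = (-1/3 + 48)*(-19/2836) = (143/3)*(-19/2836) = -2717/8508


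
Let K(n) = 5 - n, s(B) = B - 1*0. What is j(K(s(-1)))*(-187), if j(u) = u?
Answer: -1122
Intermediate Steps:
s(B) = B (s(B) = B + 0 = B)
j(K(s(-1)))*(-187) = (5 - 1*(-1))*(-187) = (5 + 1)*(-187) = 6*(-187) = -1122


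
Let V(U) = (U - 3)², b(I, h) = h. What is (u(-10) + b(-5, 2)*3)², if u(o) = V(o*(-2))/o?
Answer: 52441/100 ≈ 524.41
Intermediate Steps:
V(U) = (-3 + U)²
u(o) = (-3 - 2*o)²/o (u(o) = (-3 + o*(-2))²/o = (-3 - 2*o)²/o)
(u(-10) + b(-5, 2)*3)² = ((3 + 2*(-10))²/(-10) + 2*3)² = (-(3 - 20)²/10 + 6)² = (-⅒*(-17)² + 6)² = (-⅒*289 + 6)² = (-289/10 + 6)² = (-229/10)² = 52441/100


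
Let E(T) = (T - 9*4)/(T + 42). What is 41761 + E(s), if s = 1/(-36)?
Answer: 63099574/1511 ≈ 41760.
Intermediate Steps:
s = -1/36 ≈ -0.027778
E(T) = (-36 + T)/(42 + T) (E(T) = (T - 36)/(42 + T) = (-36 + T)/(42 + T))
41761 + E(s) = 41761 + (-36 - 1/36)/(42 - 1/36) = 41761 - 1297/36/(1511/36) = 41761 + (36/1511)*(-1297/36) = 41761 - 1297/1511 = 63099574/1511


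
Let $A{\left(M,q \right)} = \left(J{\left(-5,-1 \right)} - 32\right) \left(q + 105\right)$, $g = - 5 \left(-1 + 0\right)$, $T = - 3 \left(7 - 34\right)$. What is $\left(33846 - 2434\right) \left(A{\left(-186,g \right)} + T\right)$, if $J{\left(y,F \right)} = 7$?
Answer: $-83838628$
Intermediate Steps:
$T = 81$ ($T = \left(-3\right) \left(-27\right) = 81$)
$g = 5$ ($g = \left(-5\right) \left(-1\right) = 5$)
$A{\left(M,q \right)} = -2625 - 25 q$ ($A{\left(M,q \right)} = \left(7 - 32\right) \left(q + 105\right) = - 25 \left(105 + q\right) = -2625 - 25 q$)
$\left(33846 - 2434\right) \left(A{\left(-186,g \right)} + T\right) = \left(33846 - 2434\right) \left(\left(-2625 - 125\right) + 81\right) = 31412 \left(\left(-2625 - 125\right) + 81\right) = 31412 \left(-2750 + 81\right) = 31412 \left(-2669\right) = -83838628$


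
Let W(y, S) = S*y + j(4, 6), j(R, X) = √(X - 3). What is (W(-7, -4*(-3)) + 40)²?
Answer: (44 - √3)² ≈ 1786.6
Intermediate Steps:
j(R, X) = √(-3 + X)
W(y, S) = √3 + S*y (W(y, S) = S*y + √(-3 + 6) = S*y + √3 = √3 + S*y)
(W(-7, -4*(-3)) + 40)² = ((√3 - 4*(-3)*(-7)) + 40)² = ((√3 + 12*(-7)) + 40)² = ((√3 - 84) + 40)² = ((-84 + √3) + 40)² = (-44 + √3)²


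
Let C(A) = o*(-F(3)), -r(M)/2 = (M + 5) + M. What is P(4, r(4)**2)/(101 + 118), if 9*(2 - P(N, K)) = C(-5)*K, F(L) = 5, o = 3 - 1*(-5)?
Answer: 27058/1971 ≈ 13.728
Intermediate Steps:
o = 8 (o = 3 + 5 = 8)
r(M) = -10 - 4*M (r(M) = -2*((M + 5) + M) = -2*((5 + M) + M) = -2*(5 + 2*M) = -10 - 4*M)
C(A) = -40 (C(A) = 8*(-1*5) = 8*(-5) = -40)
P(N, K) = 2 + 40*K/9 (P(N, K) = 2 - (-40)*K/9 = 2 + 40*K/9)
P(4, r(4)**2)/(101 + 118) = (2 + 40*(-10 - 4*4)**2/9)/(101 + 118) = (2 + 40*(-10 - 16)**2/9)/219 = (2 + (40/9)*(-26)**2)*(1/219) = (2 + (40/9)*676)*(1/219) = (2 + 27040/9)*(1/219) = (27058/9)*(1/219) = 27058/1971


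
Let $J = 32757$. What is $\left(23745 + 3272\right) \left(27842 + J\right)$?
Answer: $1637203183$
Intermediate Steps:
$\left(23745 + 3272\right) \left(27842 + J\right) = \left(23745 + 3272\right) \left(27842 + 32757\right) = 27017 \cdot 60599 = 1637203183$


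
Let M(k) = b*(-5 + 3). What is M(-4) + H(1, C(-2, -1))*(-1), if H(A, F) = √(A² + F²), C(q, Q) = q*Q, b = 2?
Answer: -4 - √5 ≈ -6.2361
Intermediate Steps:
C(q, Q) = Q*q
M(k) = -4 (M(k) = 2*(-5 + 3) = 2*(-2) = -4)
M(-4) + H(1, C(-2, -1))*(-1) = -4 + √(1² + (-1*(-2))²)*(-1) = -4 + √(1 + 2²)*(-1) = -4 + √(1 + 4)*(-1) = -4 + √5*(-1) = -4 - √5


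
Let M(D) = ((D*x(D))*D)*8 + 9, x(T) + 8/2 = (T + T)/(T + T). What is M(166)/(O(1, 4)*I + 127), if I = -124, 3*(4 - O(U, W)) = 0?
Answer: 220445/123 ≈ 1792.2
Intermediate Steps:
O(U, W) = 4 (O(U, W) = 4 - ⅓*0 = 4 + 0 = 4)
x(T) = -3 (x(T) = -4 + (T + T)/(T + T) = -4 + (2*T)/((2*T)) = -4 + (2*T)*(1/(2*T)) = -4 + 1 = -3)
M(D) = 9 - 24*D² (M(D) = ((D*(-3))*D)*8 + 9 = ((-3*D)*D)*8 + 9 = -3*D²*8 + 9 = -24*D² + 9 = 9 - 24*D²)
M(166)/(O(1, 4)*I + 127) = (9 - 24*166²)/(4*(-124) + 127) = (9 - 24*27556)/(-496 + 127) = (9 - 661344)/(-369) = -661335*(-1/369) = 220445/123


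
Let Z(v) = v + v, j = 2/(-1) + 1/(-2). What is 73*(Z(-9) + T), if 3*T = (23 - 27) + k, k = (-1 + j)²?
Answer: -4453/4 ≈ -1113.3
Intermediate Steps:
j = -5/2 (j = 2*(-1) + 1*(-½) = -2 - ½ = -5/2 ≈ -2.5000)
k = 49/4 (k = (-1 - 5/2)² = (-7/2)² = 49/4 ≈ 12.250)
T = 11/4 (T = ((23 - 27) + 49/4)/3 = (-4 + 49/4)/3 = (⅓)*(33/4) = 11/4 ≈ 2.7500)
Z(v) = 2*v
73*(Z(-9) + T) = 73*(2*(-9) + 11/4) = 73*(-18 + 11/4) = 73*(-61/4) = -4453/4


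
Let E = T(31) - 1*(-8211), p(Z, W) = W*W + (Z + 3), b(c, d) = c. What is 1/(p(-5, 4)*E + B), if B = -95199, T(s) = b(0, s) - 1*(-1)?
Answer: 1/19769 ≈ 5.0584e-5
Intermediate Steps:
T(s) = 1 (T(s) = 0 - 1*(-1) = 0 + 1 = 1)
p(Z, W) = 3 + Z + W² (p(Z, W) = W² + (3 + Z) = 3 + Z + W²)
E = 8212 (E = 1 - 1*(-8211) = 1 + 8211 = 8212)
1/(p(-5, 4)*E + B) = 1/((3 - 5 + 4²)*8212 - 95199) = 1/((3 - 5 + 16)*8212 - 95199) = 1/(14*8212 - 95199) = 1/(114968 - 95199) = 1/19769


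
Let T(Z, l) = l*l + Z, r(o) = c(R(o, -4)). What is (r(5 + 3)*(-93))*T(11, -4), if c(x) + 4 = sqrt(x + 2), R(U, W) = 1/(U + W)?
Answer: 12555/2 ≈ 6277.5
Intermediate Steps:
c(x) = -4 + sqrt(2 + x) (c(x) = -4 + sqrt(x + 2) = -4 + sqrt(2 + x))
r(o) = -4 + sqrt(2 + 1/(-4 + o)) (r(o) = -4 + sqrt(2 + 1/(o - 4)) = -4 + sqrt(2 + 1/(-4 + o)))
T(Z, l) = Z + l**2 (T(Z, l) = l**2 + Z = Z + l**2)
(r(5 + 3)*(-93))*T(11, -4) = ((-4 + sqrt((-7 + 2*(5 + 3))/(-4 + (5 + 3))))*(-93))*(11 + (-4)**2) = ((-4 + sqrt((-7 + 2*8)/(-4 + 8)))*(-93))*(11 + 16) = ((-4 + sqrt((-7 + 16)/4))*(-93))*27 = ((-4 + sqrt((1/4)*9))*(-93))*27 = ((-4 + sqrt(9/4))*(-93))*27 = ((-4 + 3/2)*(-93))*27 = -5/2*(-93)*27 = (465/2)*27 = 12555/2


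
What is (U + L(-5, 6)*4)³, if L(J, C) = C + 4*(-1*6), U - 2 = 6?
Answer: -262144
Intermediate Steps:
U = 8 (U = 2 + 6 = 8)
L(J, C) = -24 + C (L(J, C) = C + 4*(-6) = C - 24 = -24 + C)
(U + L(-5, 6)*4)³ = (8 + (-24 + 6)*4)³ = (8 - 18*4)³ = (8 - 72)³ = (-64)³ = -262144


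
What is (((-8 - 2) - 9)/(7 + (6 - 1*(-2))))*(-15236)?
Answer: 289484/15 ≈ 19299.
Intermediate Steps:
(((-8 - 2) - 9)/(7 + (6 - 1*(-2))))*(-15236) = ((-10 - 9)/(7 + (6 + 2)))*(-15236) = -19/(7 + 8)*(-15236) = -19/15*(-15236) = 289484/15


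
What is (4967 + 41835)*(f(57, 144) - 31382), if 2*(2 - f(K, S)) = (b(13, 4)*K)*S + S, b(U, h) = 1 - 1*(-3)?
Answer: -2240318136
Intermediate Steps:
b(U, h) = 4 (b(U, h) = 1 + 3 = 4)
f(K, S) = 2 - S/2 - 2*K*S (f(K, S) = 2 - ((4*K)*S + S)/2 = 2 - (4*K*S + S)/2 = 2 - (S + 4*K*S)/2 = 2 + (-S/2 - 2*K*S) = 2 - S/2 - 2*K*S)
(4967 + 41835)*(f(57, 144) - 31382) = (4967 + 41835)*((2 - ½*144 - 2*57*144) - 31382) = 46802*((2 - 72 - 16416) - 31382) = 46802*(-16486 - 31382) = 46802*(-47868) = -2240318136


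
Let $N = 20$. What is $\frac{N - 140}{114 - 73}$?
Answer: $- \frac{120}{41} \approx -2.9268$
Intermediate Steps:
$\frac{N - 140}{114 - 73} = \frac{20 - 140}{114 - 73} = - \frac{120}{114 + \left(-74 + 1\right)} = - \frac{120}{114 - 73} = - \frac{120}{41}$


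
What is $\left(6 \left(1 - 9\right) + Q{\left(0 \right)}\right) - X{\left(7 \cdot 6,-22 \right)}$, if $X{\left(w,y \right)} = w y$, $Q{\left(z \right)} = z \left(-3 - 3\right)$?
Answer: $876$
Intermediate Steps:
$Q{\left(z \right)} = - 6 z$ ($Q{\left(z \right)} = z \left(-6\right) = - 6 z$)
$\left(6 \left(1 - 9\right) + Q{\left(0 \right)}\right) - X{\left(7 \cdot 6,-22 \right)} = \left(6 \left(1 - 9\right) - 0\right) - 7 \cdot 6 \left(-22\right) = \left(6 \left(-8\right) + 0\right) - 42 \left(-22\right) = \left(-48 + 0\right) - -924 = -48 + 924 = 876$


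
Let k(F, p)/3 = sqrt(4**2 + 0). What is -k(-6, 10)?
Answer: -12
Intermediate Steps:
k(F, p) = 12 (k(F, p) = 3*sqrt(4**2 + 0) = 3*sqrt(16 + 0) = 3*sqrt(16) = 3*4 = 12)
-k(-6, 10) = -1*12 = -12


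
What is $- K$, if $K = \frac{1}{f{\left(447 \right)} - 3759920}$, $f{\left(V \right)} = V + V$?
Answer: $\frac{1}{3759026} \approx 2.6603 \cdot 10^{-7}$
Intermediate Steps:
$f{\left(V \right)} = 2 V$
$K = - \frac{1}{3759026}$ ($K = \frac{1}{2 \cdot 447 - 3759920} = \frac{1}{894 - 3759920} = \frac{1}{-3759026} = - \frac{1}{3759026} \approx -2.6603 \cdot 10^{-7}$)
$- K = \left(-1\right) \left(- \frac{1}{3759026}\right) = \frac{1}{3759026}$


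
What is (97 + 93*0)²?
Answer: 9409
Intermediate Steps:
(97 + 93*0)² = (97 + 0)² = 97² = 9409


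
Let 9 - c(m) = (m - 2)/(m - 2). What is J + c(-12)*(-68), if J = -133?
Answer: -677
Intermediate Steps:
c(m) = 8 (c(m) = 9 - (m - 2)/(m - 2) = 9 - (-2 + m)/(-2 + m) = 9 - 1*1 = 9 - 1 = 8)
J + c(-12)*(-68) = -133 + 8*(-68) = -133 - 544 = -677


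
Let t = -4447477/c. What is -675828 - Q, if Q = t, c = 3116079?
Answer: -2105928990935/3116079 ≈ -6.7583e+5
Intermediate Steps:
t = -4447477/3116079 ≈ -1.4273
Q = -4447477/3116079 ≈ -1.4273
-675828 - Q = -675828 - 1*(-4447477/3116079) = -675828 + 4447477/3116079 = -2105928990935/3116079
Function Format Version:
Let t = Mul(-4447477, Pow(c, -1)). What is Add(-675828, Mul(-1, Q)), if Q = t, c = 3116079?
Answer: Rational(-2105928990935, 3116079) ≈ -6.7583e+5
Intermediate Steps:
t = Rational(-4447477, 3116079) (t = Mul(-4447477, Pow(3116079, -1)) = Mul(-4447477, Rational(1, 3116079)) = Rational(-4447477, 3116079) ≈ -1.4273)
Q = Rational(-4447477, 3116079) ≈ -1.4273
Add(-675828, Mul(-1, Q)) = Add(-675828, Mul(-1, Rational(-4447477, 3116079))) = Add(-675828, Rational(4447477, 3116079)) = Rational(-2105928990935, 3116079)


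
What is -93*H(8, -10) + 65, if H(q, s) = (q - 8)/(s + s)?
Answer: 65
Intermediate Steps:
H(q, s) = (-8 + q)/(2*s) (H(q, s) = (-8 + q)/((2*s)) = (-8 + q)*(1/(2*s)) = (-8 + q)/(2*s))
-93*H(8, -10) + 65 = -93*(-8 + 8)/(2*(-10)) + 65 = -93*(-1)*0/(2*10) + 65 = -93*0 + 65 = 0 + 65 = 65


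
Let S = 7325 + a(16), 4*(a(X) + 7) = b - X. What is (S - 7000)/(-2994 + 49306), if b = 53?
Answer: 187/26464 ≈ 0.0070662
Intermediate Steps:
a(X) = 25/4 - X/4 (a(X) = -7 + (53 - X)/4 = -7 + (53/4 - X/4) = 25/4 - X/4)
S = 29309/4 (S = 7325 + (25/4 - ¼*16) = 7325 + (25/4 - 4) = 7325 + 9/4 = 29309/4 ≈ 7327.3)
(S - 7000)/(-2994 + 49306) = (29309/4 - 7000)/(-2994 + 49306) = (1309/4)/46312 = (1309/4)*(1/46312) = 187/26464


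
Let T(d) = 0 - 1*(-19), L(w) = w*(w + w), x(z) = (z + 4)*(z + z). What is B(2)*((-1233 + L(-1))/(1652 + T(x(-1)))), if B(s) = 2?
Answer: -2462/1671 ≈ -1.4734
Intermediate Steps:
x(z) = 2*z*(4 + z) (x(z) = (4 + z)*(2*z) = 2*z*(4 + z))
L(w) = 2*w**2 (L(w) = w*(2*w) = 2*w**2)
T(d) = 19 (T(d) = 0 + 19 = 19)
B(2)*((-1233 + L(-1))/(1652 + T(x(-1)))) = 2*((-1233 + 2*(-1)**2)/(1652 + 19)) = 2*((-1233 + 2*1)/1671) = 2*((-1233 + 2)*(1/1671)) = 2*(-1231*1/1671) = 2*(-1231/1671) = -2462/1671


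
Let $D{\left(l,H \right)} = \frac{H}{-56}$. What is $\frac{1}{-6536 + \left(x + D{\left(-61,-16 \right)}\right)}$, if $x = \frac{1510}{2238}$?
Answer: $- \frac{7833}{51188965} \approx -0.00015302$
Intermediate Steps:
$D{\left(l,H \right)} = - \frac{H}{56}$ ($D{\left(l,H \right)} = H \left(- \frac{1}{56}\right) = - \frac{H}{56}$)
$x = \frac{755}{1119}$ ($x = 1510 \cdot \frac{1}{2238} = \frac{755}{1119} \approx 0.67471$)
$\frac{1}{-6536 + \left(x + D{\left(-61,-16 \right)}\right)} = \frac{1}{-6536 + \left(\frac{755}{1119} - - \frac{2}{7}\right)} = \frac{1}{-6536 + \left(\frac{755}{1119} + \frac{2}{7}\right)} = \frac{1}{-6536 + \frac{7523}{7833}} = \frac{1}{- \frac{51188965}{7833}} = - \frac{7833}{51188965}$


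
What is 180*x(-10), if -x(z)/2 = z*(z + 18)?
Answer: 28800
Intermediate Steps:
x(z) = -2*z*(18 + z) (x(z) = -2*z*(z + 18) = -2*z*(18 + z))
180*x(-10) = 180*(-2*(-10)*(18 - 10)) = 180*(-2*(-10)*8) = 180*160 = 28800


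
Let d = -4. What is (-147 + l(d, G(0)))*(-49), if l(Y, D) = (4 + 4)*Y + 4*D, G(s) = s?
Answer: 8771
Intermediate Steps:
l(Y, D) = 4*D + 8*Y (l(Y, D) = 8*Y + 4*D = 4*D + 8*Y)
(-147 + l(d, G(0)))*(-49) = (-147 + (4*0 + 8*(-4)))*(-49) = (-147 + (0 - 32))*(-49) = (-147 - 32)*(-49) = -179*(-49) = 8771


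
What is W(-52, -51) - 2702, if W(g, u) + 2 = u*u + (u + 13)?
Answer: -141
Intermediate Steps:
W(g, u) = 11 + u + u² (W(g, u) = -2 + (u*u + (u + 13)) = -2 + (u² + (13 + u)) = -2 + (13 + u + u²) = 11 + u + u²)
W(-52, -51) - 2702 = (11 - 51 + (-51)²) - 2702 = (11 - 51 + 2601) - 2702 = 2561 - 2702 = -141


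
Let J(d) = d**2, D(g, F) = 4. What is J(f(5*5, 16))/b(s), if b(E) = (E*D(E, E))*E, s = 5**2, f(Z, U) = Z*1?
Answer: 1/4 ≈ 0.25000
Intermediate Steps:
f(Z, U) = Z
s = 25
b(E) = 4*E**2 (b(E) = (E*4)*E = (4*E)*E = 4*E**2)
J(f(5*5, 16))/b(s) = (5*5)**2/((4*25**2)) = 25**2/((4*625)) = 625/2500 = 625*(1/2500) = 1/4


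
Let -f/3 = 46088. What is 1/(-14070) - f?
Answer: 1945374479/14070 ≈ 1.3826e+5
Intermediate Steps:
f = -138264 (f = -3*46088 = -138264)
1/(-14070) - f = 1/(-14070) - 1*(-138264) = -1/14070 + 138264 = 1945374479/14070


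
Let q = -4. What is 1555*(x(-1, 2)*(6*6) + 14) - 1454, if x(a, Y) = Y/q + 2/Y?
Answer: 48306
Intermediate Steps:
x(a, Y) = 2/Y - Y/4 (x(a, Y) = Y/(-4) + 2/Y = Y*(-1/4) + 2/Y = -Y/4 + 2/Y = 2/Y - Y/4)
1555*(x(-1, 2)*(6*6) + 14) - 1454 = 1555*((2/2 - 1/4*2)*(6*6) + 14) - 1454 = 1555*((2*(1/2) - 1/2)*36 + 14) - 1454 = 1555*((1 - 1/2)*36 + 14) - 1454 = 1555*((1/2)*36 + 14) - 1454 = 1555*(18 + 14) - 1454 = 1555*32 - 1454 = 49760 - 1454 = 48306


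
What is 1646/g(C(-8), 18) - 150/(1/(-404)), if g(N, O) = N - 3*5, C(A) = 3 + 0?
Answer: 362777/6 ≈ 60463.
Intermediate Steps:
C(A) = 3
g(N, O) = -15 + N (g(N, O) = N - 15 = -15 + N)
1646/g(C(-8), 18) - 150/(1/(-404)) = 1646/(-15 + 3) - 150/(1/(-404)) = 1646/(-12) - 150/(-1/404) = 1646*(-1/12) - 150*(-404) = -823/6 + 60600 = 362777/6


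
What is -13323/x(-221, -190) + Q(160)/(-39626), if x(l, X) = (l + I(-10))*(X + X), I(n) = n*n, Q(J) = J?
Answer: -267646999/911001740 ≈ -0.29379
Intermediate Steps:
I(n) = n**2
x(l, X) = 2*X*(100 + l) (x(l, X) = (l + (-10)**2)*(X + X) = (l + 100)*(2*X) = (100 + l)*(2*X) = 2*X*(100 + l))
-13323/x(-221, -190) + Q(160)/(-39626) = -13323*(-1/(380*(100 - 221))) + 160/(-39626) = -13323/(2*(-190)*(-121)) + 160*(-1/39626) = -13323/45980 - 80/19813 = -267646999/911001740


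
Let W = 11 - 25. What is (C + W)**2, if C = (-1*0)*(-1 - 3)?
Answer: 196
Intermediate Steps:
W = -14
C = 0 (C = 0*(-4) = 0)
(C + W)**2 = (0 - 14)**2 = (-14)**2 = 196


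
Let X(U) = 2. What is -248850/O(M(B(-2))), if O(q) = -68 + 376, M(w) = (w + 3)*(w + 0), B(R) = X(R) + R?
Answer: -17775/22 ≈ -807.95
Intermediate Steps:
B(R) = 2 + R
M(w) = w*(3 + w) (M(w) = (3 + w)*w = w*(3 + w))
O(q) = 308
-248850/O(M(B(-2))) = -248850/308 = -248850*1/308 = -17775/22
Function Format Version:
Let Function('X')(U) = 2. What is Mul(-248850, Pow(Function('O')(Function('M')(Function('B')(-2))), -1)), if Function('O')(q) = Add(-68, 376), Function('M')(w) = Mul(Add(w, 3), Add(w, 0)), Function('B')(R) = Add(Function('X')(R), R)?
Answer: Rational(-17775, 22) ≈ -807.95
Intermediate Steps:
Function('B')(R) = Add(2, R)
Function('M')(w) = Mul(w, Add(3, w)) (Function('M')(w) = Mul(Add(3, w), w) = Mul(w, Add(3, w)))
Function('O')(q) = 308
Mul(-248850, Pow(Function('O')(Function('M')(Function('B')(-2))), -1)) = Mul(-248850, Pow(308, -1)) = Mul(-248850, Rational(1, 308)) = Rational(-17775, 22)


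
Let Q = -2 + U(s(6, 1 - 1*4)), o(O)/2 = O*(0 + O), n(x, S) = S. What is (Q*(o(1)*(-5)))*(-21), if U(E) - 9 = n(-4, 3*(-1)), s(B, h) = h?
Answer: 840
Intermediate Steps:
o(O) = 2*O² (o(O) = 2*(O*(0 + O)) = 2*(O*O) = 2*O²)
U(E) = 6 (U(E) = 9 + 3*(-1) = 9 - 3 = 6)
Q = 4 (Q = -2 + 6 = 4)
(Q*(o(1)*(-5)))*(-21) = (4*((2*1²)*(-5)))*(-21) = (4*((2*1)*(-5)))*(-21) = (4*(2*(-5)))*(-21) = (4*(-10))*(-21) = -40*(-21) = 840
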